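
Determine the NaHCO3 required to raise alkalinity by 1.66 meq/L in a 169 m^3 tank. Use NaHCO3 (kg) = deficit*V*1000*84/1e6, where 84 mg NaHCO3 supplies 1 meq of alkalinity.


Tank volume in L = 169 m^3 * 1000 = 169000 L
Total meq required = 1.66 meq/L * 169000 L = 280540 meq
NaHCO3 mass = 280540 meq * 84 mg/meq / 1e6 = 23.5654 kg

23.5654 kg


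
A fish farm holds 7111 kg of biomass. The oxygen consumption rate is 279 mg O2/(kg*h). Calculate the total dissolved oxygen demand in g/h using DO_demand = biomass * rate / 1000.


Total O2 consumption (mg/h) = 7111 kg * 279 mg/(kg*h) = 1983969 mg/h
Convert to g/h: 1983969 / 1000 = 1983.969 g/h

1983.969 g/h


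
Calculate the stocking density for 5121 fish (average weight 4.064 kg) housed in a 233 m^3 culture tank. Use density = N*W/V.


Total biomass = 5121 fish * 4.064 kg = 20811.744 kg
Density = total biomass / volume = 20811.744 / 233 = 89.3208 kg/m^3

89.3208 kg/m^3


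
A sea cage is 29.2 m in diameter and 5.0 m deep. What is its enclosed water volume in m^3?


r = d/2 = 29.2/2 = 14.6 m
Base area = pi*r^2 = pi*14.6^2 = 669.66189 m^2
Volume = 669.66189 * 5.0 = 3348.31 m^3

3348.31 m^3


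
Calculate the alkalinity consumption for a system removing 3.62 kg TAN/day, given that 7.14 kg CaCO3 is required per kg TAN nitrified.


Alkalinity factor: 7.14 kg CaCO3 consumed per kg TAN nitrified
alk = 3.62 kg TAN * 7.14 = 25.8468 kg CaCO3/day

25.8468 kg CaCO3/day


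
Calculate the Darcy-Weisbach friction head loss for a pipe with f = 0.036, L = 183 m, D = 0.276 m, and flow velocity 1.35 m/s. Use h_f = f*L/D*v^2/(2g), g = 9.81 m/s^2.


v^2 = 1.35^2 = 1.8225 m^2/s^2
L/D = 183/0.276 = 663.04348
h_f = f*(L/D)*v^2/(2g) = 0.036 * 663.04348 * 1.8225 / 19.62 = 2.21724 m

2.21724 m


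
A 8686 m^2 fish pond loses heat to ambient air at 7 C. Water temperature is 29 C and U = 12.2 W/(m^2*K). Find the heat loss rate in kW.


Temperature difference dT = 29 - 7 = 22 K
Heat loss (W) = U * A * dT = 12.2 * 8686 * 22 = 2331322.4 W
Convert to kW: 2331322.4 / 1000 = 2331.3224 kW

2331.3224 kW


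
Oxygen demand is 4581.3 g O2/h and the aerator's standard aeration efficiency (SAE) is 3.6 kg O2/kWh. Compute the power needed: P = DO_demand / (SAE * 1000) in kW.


SAE in g O2/kWh = 3.6 * 1000 = 3600 g/kWh
P = DO_demand / SAE_g = 4581.3 / 3600 = 1.27258 kW

1.27258 kW


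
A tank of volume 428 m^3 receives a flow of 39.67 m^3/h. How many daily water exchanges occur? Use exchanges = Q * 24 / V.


Daily flow volume = 39.67 m^3/h * 24 h = 952.08 m^3/day
Exchanges = daily flow / tank volume = 952.08 / 428 = 2.22449 exchanges/day

2.22449 exchanges/day


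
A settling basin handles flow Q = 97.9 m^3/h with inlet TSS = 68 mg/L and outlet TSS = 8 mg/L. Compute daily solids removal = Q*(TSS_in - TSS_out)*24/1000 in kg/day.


Concentration drop: TSS_in - TSS_out = 68 - 8 = 60 mg/L
Hourly solids removed = Q * dTSS = 97.9 m^3/h * 60 mg/L = 5874 g/h  (m^3/h * mg/L = g/h)
Daily solids removed = 5874 * 24 = 140976 g/day
Convert g to kg: 140976 / 1000 = 140.976 kg/day

140.976 kg/day


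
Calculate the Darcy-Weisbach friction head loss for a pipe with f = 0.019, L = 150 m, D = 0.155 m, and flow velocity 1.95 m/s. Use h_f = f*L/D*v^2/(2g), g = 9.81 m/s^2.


v^2 = 1.95^2 = 3.8025 m^2/s^2
L/D = 150/0.155 = 967.74194
h_f = f*(L/D)*v^2/(2g) = 0.019 * 967.74194 * 3.8025 / 19.62 = 3.56355 m

3.56355 m


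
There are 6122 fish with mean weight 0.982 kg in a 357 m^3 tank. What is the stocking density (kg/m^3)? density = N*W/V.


Total biomass = 6122 fish * 0.982 kg = 6011.804 kg
Density = total biomass / volume = 6011.804 / 357 = 16.8398 kg/m^3

16.8398 kg/m^3


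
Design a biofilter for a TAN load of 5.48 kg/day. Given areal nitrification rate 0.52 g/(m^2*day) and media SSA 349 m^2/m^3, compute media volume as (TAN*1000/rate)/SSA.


A = 5.48*1000 / 0.52 = 10538.462 m^2
V = 10538.462 / 349 = 30.1962

30.1962 m^3


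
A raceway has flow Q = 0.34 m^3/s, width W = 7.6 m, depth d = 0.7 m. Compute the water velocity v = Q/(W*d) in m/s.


Cross-sectional area = W * d = 7.6 * 0.7 = 5.32 m^2
Velocity = Q / A = 0.34 / 5.32 = 0.0639098 m/s

0.0639098 m/s


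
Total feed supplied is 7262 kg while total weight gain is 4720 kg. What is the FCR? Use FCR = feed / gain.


FCR = feed consumed / weight gained
FCR = 7262 kg / 4720 kg = 1.53856

1.53856


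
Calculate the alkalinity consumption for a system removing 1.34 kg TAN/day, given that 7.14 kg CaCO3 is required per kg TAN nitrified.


Alkalinity factor: 7.14 kg CaCO3 consumed per kg TAN nitrified
alk = 1.34 kg TAN * 7.14 = 9.5676 kg CaCO3/day

9.5676 kg CaCO3/day


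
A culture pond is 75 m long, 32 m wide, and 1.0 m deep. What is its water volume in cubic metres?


Base area = L * W = 75 * 32 = 2400 m^2
Volume = area * depth = 2400 * 1.0 = 2400 m^3

2400 m^3


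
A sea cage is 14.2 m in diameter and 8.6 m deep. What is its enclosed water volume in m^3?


r = d/2 = 14.2/2 = 7.1 m
Base area = pi*r^2 = pi*7.1^2 = 158.36769 m^2
Volume = 158.36769 * 8.6 = 1361.96 m^3

1361.96 m^3


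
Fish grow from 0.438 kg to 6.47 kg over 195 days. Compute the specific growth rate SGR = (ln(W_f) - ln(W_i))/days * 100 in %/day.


ln(W_f) = ln(6.47) = 1.8671761
ln(W_i) = ln(0.438) = -0.82553637
ln(W_f) - ln(W_i) = 1.8671761 - -0.82553637 = 2.6927125
SGR = 2.6927125 / 195 * 100 = 1.38088 %/day

1.38088 %/day


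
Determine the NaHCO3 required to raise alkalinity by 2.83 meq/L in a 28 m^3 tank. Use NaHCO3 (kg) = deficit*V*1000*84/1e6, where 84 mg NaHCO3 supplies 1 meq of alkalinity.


Tank volume in L = 28 m^3 * 1000 = 28000 L
Total meq required = 2.83 meq/L * 28000 L = 79240 meq
NaHCO3 mass = 79240 meq * 84 mg/meq / 1e6 = 6.65616 kg

6.65616 kg


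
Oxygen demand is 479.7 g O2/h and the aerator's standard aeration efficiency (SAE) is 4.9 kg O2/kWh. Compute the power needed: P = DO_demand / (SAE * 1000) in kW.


SAE in g O2/kWh = 4.9 * 1000 = 4900 g/kWh
P = DO_demand / SAE_g = 479.7 / 4900 = 0.097898 kW

0.097898 kW


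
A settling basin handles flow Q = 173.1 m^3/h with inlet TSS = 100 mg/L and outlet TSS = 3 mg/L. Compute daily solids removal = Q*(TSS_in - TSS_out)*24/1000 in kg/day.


Concentration drop: TSS_in - TSS_out = 100 - 3 = 97 mg/L
Hourly solids removed = Q * dTSS = 173.1 m^3/h * 97 mg/L = 16790.7 g/h  (m^3/h * mg/L = g/h)
Daily solids removed = 16790.7 * 24 = 402976.8 g/day
Convert g to kg: 402976.8 / 1000 = 402.9768 kg/day

402.9768 kg/day


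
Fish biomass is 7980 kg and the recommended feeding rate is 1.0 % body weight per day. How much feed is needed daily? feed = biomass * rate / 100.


Feeding rate fraction = 1.0% / 100 = 0.01
Daily feed = 7980 kg * 0.01 = 79.8 kg/day

79.8 kg/day


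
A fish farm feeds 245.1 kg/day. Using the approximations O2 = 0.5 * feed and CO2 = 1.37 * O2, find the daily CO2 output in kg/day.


O2 = 245.1 * 0.5 = 122.55
CO2 = 122.55 * 1.37 = 167.8935

167.8935 kg/day


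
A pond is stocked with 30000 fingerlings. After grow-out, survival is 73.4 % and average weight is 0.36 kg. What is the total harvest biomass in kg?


Survivors = 30000 * 73.4/100 = 22020 fish
Harvest biomass = survivors * W_f = 22020 * 0.36 = 7927.2 kg

7927.2 kg


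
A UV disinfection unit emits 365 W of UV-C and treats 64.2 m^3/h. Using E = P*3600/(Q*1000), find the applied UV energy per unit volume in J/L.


Energy delivered per hour = 365 W * 3600 s = 1314000 J/h
Volume treated per hour = 64.2 m^3/h * 1000 = 64200 L/h
dose = 1314000 / 64200 = 20.4673 J/L

20.4673 J/L


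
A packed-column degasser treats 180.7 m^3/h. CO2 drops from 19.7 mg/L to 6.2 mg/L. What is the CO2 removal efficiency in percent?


CO2_out / CO2_in = 6.2 / 19.7 = 0.31472081
Fraction remaining = 0.31472081
efficiency = (1 - 0.31472081) * 100 = 68.5279 %

68.5279 %


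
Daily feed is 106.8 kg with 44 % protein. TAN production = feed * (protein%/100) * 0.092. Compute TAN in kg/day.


Protein in feed = 106.8 * 44/100 = 46.992 kg/day
TAN = protein * 0.092 = 46.992 * 0.092 = 4.323264 kg/day

4.323264 kg/day


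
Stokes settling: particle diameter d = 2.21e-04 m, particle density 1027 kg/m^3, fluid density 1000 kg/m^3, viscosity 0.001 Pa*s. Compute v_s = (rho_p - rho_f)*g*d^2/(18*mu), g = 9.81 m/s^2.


Density difference: rho_p - rho_f = 1027 - 1000 = 27 kg/m^3
d^2 = (2.21e-04)^2 = 4.8841e-08 m^2
Numerator = (rho_p - rho_f) * g * d^2 = 27 * 9.81 * 4.8841e-08 = 1.2936516e-05
Denominator = 18 * mu = 18 * 0.001 = 0.018
v_s = 1.2936516e-05 / 0.018 = 7.18695e-04 m/s
Check: Re = rho_f * v_s * d / mu = 1000 * 7.18695e-04 * 2.21e-04 / 0.001 = 0.159 < 1, so Stokes' law applies.

7.18695e-04 m/s


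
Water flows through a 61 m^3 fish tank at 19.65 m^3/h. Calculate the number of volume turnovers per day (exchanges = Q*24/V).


Daily flow volume = 19.65 m^3/h * 24 h = 471.6 m^3/day
Exchanges = daily flow / tank volume = 471.6 / 61 = 7.73115 exchanges/day

7.73115 exchanges/day


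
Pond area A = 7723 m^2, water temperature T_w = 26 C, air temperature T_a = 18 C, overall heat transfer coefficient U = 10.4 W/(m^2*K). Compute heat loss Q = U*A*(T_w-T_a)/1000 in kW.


Temperature difference dT = 26 - 18 = 8 K
Heat loss (W) = U * A * dT = 10.4 * 7723 * 8 = 642553.6 W
Convert to kW: 642553.6 / 1000 = 642.5536 kW

642.5536 kW


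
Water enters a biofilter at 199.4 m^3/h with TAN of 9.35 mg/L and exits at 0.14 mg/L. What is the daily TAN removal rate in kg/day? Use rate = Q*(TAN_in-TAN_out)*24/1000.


Concentration drop: TAN_in - TAN_out = 9.35 - 0.14 = 9.21 mg/L
Hourly TAN removed = Q * dTAN = 199.4 m^3/h * 9.21 mg/L = 1836.474 g/h  (m^3/h * mg/L = g/h)
Daily TAN removed = 1836.474 * 24 = 44075.376 g/day
Convert to kg/day: 44075.376 / 1000 = 44.075376 kg/day

44.075376 kg/day


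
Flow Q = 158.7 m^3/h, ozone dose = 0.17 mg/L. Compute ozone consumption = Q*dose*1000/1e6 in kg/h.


O3 demand (mg/h) = Q * dose * 1000 = 158.7 * 0.17 * 1000 = 26979 mg/h
Convert mg to kg: 26979 / 1e6 = 0.026979 kg/h

0.026979 kg/h


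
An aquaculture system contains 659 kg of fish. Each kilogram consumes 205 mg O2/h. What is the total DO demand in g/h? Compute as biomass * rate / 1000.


Total O2 consumption (mg/h) = 659 kg * 205 mg/(kg*h) = 135095 mg/h
Convert to g/h: 135095 / 1000 = 135.095 g/h

135.095 g/h


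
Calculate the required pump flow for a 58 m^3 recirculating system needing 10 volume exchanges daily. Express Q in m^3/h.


Daily recirculation volume = 58 m^3 * 10 = 580 m^3/day
Flow rate Q = daily volume / 24 h = 580 / 24 = 24.1667 m^3/h

24.1667 m^3/h


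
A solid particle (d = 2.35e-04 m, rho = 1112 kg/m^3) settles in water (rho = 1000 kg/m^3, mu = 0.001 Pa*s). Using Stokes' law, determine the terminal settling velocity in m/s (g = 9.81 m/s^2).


Density difference: rho_p - rho_f = 1112 - 1000 = 112 kg/m^3
d^2 = (2.35e-04)^2 = 5.5225e-08 m^2
Numerator = (rho_p - rho_f) * g * d^2 = 112 * 9.81 * 5.5225e-08 = 6.0676812e-05
Denominator = 18 * mu = 18 * 0.001 = 0.018
v_s = 6.0676812e-05 / 0.018 = 0.00337093 m/s
Check: Re = rho_f * v_s * d / mu = 1000 * 0.00337093 * 2.35e-04 / 0.001 = 0.792 < 1, so Stokes' law applies.

0.00337093 m/s


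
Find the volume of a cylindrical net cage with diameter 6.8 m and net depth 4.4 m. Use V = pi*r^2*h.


r = d/2 = 6.8/2 = 3.4 m
Base area = pi*r^2 = pi*3.4^2 = 36.316811 m^2
Volume = 36.316811 * 4.4 = 159.794 m^3

159.794 m^3


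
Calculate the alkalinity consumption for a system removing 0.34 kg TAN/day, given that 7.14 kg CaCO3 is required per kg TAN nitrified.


Alkalinity factor: 7.14 kg CaCO3 consumed per kg TAN nitrified
alk = 0.34 kg TAN * 7.14 = 2.4276 kg CaCO3/day

2.4276 kg CaCO3/day


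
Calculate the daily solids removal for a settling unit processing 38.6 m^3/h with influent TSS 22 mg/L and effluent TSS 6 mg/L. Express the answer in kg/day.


Concentration drop: TSS_in - TSS_out = 22 - 6 = 16 mg/L
Hourly solids removed = Q * dTSS = 38.6 m^3/h * 16 mg/L = 617.6 g/h  (m^3/h * mg/L = g/h)
Daily solids removed = 617.6 * 24 = 14822.4 g/day
Convert g to kg: 14822.4 / 1000 = 14.8224 kg/day

14.8224 kg/day


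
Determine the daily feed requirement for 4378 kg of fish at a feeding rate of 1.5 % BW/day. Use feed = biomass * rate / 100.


Feeding rate fraction = 1.5% / 100 = 0.015
Daily feed = 4378 kg * 0.015 = 65.67 kg/day

65.67 kg/day


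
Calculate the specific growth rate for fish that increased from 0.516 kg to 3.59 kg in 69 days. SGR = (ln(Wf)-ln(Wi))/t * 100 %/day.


ln(W_f) = ln(3.59) = 1.2781522
ln(W_i) = ln(0.516) = -0.66164851
ln(W_f) - ln(W_i) = 1.2781522 - -0.66164851 = 1.9398007
SGR = 1.9398007 / 69 * 100 = 2.81131 %/day

2.81131 %/day


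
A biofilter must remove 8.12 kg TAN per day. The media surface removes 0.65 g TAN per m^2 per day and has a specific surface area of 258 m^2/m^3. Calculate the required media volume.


A = 8.12*1000 / 0.65 = 12492.308 m^2
V = 12492.308 / 258 = 48.4198

48.4198 m^3


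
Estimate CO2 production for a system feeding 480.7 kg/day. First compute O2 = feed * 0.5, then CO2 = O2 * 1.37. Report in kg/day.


O2 = 480.7 * 0.5 = 240.35
CO2 = 240.35 * 1.37 = 329.2795

329.2795 kg/day


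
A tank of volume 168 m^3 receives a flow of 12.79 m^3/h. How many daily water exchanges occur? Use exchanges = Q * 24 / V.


Daily flow volume = 12.79 m^3/h * 24 h = 306.96 m^3/day
Exchanges = daily flow / tank volume = 306.96 / 168 = 1.82714 exchanges/day

1.82714 exchanges/day


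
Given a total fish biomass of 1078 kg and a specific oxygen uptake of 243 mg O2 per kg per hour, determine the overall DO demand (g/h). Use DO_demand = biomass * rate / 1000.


Total O2 consumption (mg/h) = 1078 kg * 243 mg/(kg*h) = 261954 mg/h
Convert to g/h: 261954 / 1000 = 261.954 g/h

261.954 g/h


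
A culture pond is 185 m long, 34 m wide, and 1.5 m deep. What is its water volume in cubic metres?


Base area = L * W = 185 * 34 = 6290 m^2
Volume = area * depth = 6290 * 1.5 = 9435 m^3

9435 m^3


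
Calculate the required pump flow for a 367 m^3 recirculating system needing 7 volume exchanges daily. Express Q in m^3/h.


Daily recirculation volume = 367 m^3 * 7 = 2569 m^3/day
Flow rate Q = daily volume / 24 h = 2569 / 24 = 107.042 m^3/h

107.042 m^3/h


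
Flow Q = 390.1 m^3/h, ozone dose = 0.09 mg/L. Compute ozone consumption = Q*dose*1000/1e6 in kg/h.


O3 demand (mg/h) = Q * dose * 1000 = 390.1 * 0.09 * 1000 = 35109 mg/h
Convert mg to kg: 35109 / 1e6 = 0.035109 kg/h

0.035109 kg/h


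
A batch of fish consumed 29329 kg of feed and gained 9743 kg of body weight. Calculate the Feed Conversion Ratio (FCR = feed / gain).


FCR = feed consumed / weight gained
FCR = 29329 kg / 9743 kg = 3.01026

3.01026


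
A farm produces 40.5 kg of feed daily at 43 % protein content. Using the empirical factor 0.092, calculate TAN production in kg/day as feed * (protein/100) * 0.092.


Protein in feed = 40.5 * 43/100 = 17.415 kg/day
TAN = protein * 0.092 = 17.415 * 0.092 = 1.60218 kg/day

1.60218 kg/day


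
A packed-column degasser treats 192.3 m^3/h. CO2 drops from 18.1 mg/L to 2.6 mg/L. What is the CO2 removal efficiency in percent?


CO2_out / CO2_in = 2.6 / 18.1 = 0.14364641
Fraction remaining = 0.14364641
efficiency = (1 - 0.14364641) * 100 = 85.6354 %

85.6354 %


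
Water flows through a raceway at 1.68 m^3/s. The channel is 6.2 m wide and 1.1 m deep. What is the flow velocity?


Cross-sectional area = W * d = 6.2 * 1.1 = 6.82 m^2
Velocity = Q / A = 1.68 / 6.82 = 0.246334 m/s

0.246334 m/s


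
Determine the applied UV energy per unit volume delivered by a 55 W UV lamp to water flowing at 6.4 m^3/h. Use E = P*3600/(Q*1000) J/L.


Energy delivered per hour = 55 W * 3600 s = 198000 J/h
Volume treated per hour = 6.4 m^3/h * 1000 = 6400 L/h
dose = 198000 / 6400 = 30.9375 J/L

30.9375 J/L


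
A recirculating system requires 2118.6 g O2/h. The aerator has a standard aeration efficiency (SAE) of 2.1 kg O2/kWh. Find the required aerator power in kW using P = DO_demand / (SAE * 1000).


SAE in g O2/kWh = 2.1 * 1000 = 2100 g/kWh
P = DO_demand / SAE_g = 2118.6 / 2100 = 1.00886 kW

1.00886 kW


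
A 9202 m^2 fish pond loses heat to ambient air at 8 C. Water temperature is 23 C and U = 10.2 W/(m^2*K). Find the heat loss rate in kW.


Temperature difference dT = 23 - 8 = 15 K
Heat loss (W) = U * A * dT = 10.2 * 9202 * 15 = 1407906 W
Convert to kW: 1407906 / 1000 = 1407.906 kW

1407.906 kW


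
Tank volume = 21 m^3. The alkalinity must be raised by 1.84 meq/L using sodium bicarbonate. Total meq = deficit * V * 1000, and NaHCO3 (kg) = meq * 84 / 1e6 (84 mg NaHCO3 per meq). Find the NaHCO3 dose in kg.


Tank volume in L = 21 m^3 * 1000 = 21000 L
Total meq required = 1.84 meq/L * 21000 L = 38640 meq
NaHCO3 mass = 38640 meq * 84 mg/meq / 1e6 = 3.24576 kg

3.24576 kg


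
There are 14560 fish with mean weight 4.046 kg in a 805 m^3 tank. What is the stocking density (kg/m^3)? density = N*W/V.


Total biomass = 14560 fish * 4.046 kg = 58909.76 kg
Density = total biomass / volume = 58909.76 / 805 = 73.1798 kg/m^3

73.1798 kg/m^3


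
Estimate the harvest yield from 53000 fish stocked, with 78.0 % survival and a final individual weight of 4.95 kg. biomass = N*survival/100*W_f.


Survivors = 53000 * 78.0/100 = 41340 fish
Harvest biomass = survivors * W_f = 41340 * 4.95 = 204633 kg

204633 kg


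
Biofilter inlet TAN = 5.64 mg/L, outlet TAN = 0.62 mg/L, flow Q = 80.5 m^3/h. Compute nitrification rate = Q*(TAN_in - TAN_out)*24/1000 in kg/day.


Concentration drop: TAN_in - TAN_out = 5.64 - 0.62 = 5.02 mg/L
Hourly TAN removed = Q * dTAN = 80.5 m^3/h * 5.02 mg/L = 404.11 g/h  (m^3/h * mg/L = g/h)
Daily TAN removed = 404.11 * 24 = 9698.64 g/day
Convert to kg/day: 9698.64 / 1000 = 9.69864 kg/day

9.69864 kg/day


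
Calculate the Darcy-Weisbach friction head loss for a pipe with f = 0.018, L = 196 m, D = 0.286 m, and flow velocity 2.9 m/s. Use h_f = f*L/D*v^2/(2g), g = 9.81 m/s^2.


v^2 = 2.9^2 = 8.41 m^2/s^2
L/D = 196/0.286 = 685.31469
h_f = f*(L/D)*v^2/(2g) = 0.018 * 685.31469 * 8.41 / 19.62 = 5.28761 m

5.28761 m


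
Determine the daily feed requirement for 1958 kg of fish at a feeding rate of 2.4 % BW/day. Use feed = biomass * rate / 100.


Feeding rate fraction = 2.4% / 100 = 0.024
Daily feed = 1958 kg * 0.024 = 46.992 kg/day

46.992 kg/day


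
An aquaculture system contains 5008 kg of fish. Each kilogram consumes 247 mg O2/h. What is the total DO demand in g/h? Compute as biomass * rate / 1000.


Total O2 consumption (mg/h) = 5008 kg * 247 mg/(kg*h) = 1236976 mg/h
Convert to g/h: 1236976 / 1000 = 1236.976 g/h

1236.976 g/h


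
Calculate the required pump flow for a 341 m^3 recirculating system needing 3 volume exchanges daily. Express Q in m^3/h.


Daily recirculation volume = 341 m^3 * 3 = 1023 m^3/day
Flow rate Q = daily volume / 24 h = 1023 / 24 = 42.625 m^3/h

42.625 m^3/h


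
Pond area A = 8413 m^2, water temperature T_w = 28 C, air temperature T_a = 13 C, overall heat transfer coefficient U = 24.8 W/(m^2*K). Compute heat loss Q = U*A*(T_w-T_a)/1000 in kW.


Temperature difference dT = 28 - 13 = 15 K
Heat loss (W) = U * A * dT = 24.8 * 8413 * 15 = 3129636 W
Convert to kW: 3129636 / 1000 = 3129.636 kW

3129.636 kW


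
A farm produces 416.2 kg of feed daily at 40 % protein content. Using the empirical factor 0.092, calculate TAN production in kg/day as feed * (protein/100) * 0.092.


Protein in feed = 416.2 * 40/100 = 166.48 kg/day
TAN = protein * 0.092 = 166.48 * 0.092 = 15.31616 kg/day

15.31616 kg/day


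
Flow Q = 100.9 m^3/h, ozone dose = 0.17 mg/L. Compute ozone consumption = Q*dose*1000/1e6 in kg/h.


O3 demand (mg/h) = Q * dose * 1000 = 100.9 * 0.17 * 1000 = 17153 mg/h
Convert mg to kg: 17153 / 1e6 = 0.017153 kg/h

0.017153 kg/h


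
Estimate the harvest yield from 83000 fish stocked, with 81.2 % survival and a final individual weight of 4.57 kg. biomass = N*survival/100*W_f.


Survivors = 83000 * 81.2/100 = 67396 fish
Harvest biomass = survivors * W_f = 67396 * 4.57 = 307999.72 kg

307999.72 kg


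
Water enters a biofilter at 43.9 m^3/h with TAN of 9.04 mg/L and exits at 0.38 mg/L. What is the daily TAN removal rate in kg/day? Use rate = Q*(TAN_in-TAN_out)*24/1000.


Concentration drop: TAN_in - TAN_out = 9.04 - 0.38 = 8.66 mg/L
Hourly TAN removed = Q * dTAN = 43.9 m^3/h * 8.66 mg/L = 380.174 g/h  (m^3/h * mg/L = g/h)
Daily TAN removed = 380.174 * 24 = 9124.176 g/day
Convert to kg/day: 9124.176 / 1000 = 9.124176 kg/day

9.124176 kg/day


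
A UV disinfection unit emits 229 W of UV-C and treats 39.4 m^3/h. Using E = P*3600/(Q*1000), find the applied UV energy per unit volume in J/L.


Energy delivered per hour = 229 W * 3600 s = 824400 J/h
Volume treated per hour = 39.4 m^3/h * 1000 = 39400 L/h
dose = 824400 / 39400 = 20.9239 J/L

20.9239 J/L


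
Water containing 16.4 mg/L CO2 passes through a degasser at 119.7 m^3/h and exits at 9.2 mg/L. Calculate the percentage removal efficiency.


CO2_out / CO2_in = 9.2 / 16.4 = 0.56097561
Fraction remaining = 0.56097561
efficiency = (1 - 0.56097561) * 100 = 43.9024 %

43.9024 %


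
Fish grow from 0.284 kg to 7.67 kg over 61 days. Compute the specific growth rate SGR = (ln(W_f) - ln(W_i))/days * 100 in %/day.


ln(W_f) = ln(7.67) = 2.0373166
ln(W_i) = ln(0.284) = -1.258781
ln(W_f) - ln(W_i) = 2.0373166 - -1.258781 = 3.2960976
SGR = 3.2960976 / 61 * 100 = 5.40344 %/day

5.40344 %/day


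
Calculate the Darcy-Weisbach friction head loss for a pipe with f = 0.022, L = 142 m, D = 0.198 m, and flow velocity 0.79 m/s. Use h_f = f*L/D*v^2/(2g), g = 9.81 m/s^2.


v^2 = 0.79^2 = 0.6241 m^2/s^2
L/D = 142/0.198 = 717.17172
h_f = f*(L/D)*v^2/(2g) = 0.022 * 717.17172 * 0.6241 / 19.62 = 0.501881 m

0.501881 m


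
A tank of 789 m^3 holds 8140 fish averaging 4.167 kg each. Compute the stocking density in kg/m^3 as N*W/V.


Total biomass = 8140 fish * 4.167 kg = 33919.38 kg
Density = total biomass / volume = 33919.38 / 789 = 42.9903 kg/m^3

42.9903 kg/m^3


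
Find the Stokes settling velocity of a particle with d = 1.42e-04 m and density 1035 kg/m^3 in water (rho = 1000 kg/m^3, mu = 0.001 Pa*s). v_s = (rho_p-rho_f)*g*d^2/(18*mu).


Density difference: rho_p - rho_f = 1035 - 1000 = 35 kg/m^3
d^2 = (1.42e-04)^2 = 2.0164e-08 m^2
Numerator = (rho_p - rho_f) * g * d^2 = 35 * 9.81 * 2.0164e-08 = 6.9233094e-06
Denominator = 18 * mu = 18 * 0.001 = 0.018
v_s = 6.9233094e-06 / 0.018 = 3.84628e-04 m/s
Check: Re = rho_f * v_s * d / mu = 1000 * 3.84628e-04 * 1.42e-04 / 0.001 = 0.0546 < 1, so Stokes' law applies.

3.84628e-04 m/s


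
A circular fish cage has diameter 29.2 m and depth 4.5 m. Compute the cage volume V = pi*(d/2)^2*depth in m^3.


r = d/2 = 29.2/2 = 14.6 m
Base area = pi*r^2 = pi*14.6^2 = 669.66189 m^2
Volume = 669.66189 * 4.5 = 3013.48 m^3

3013.48 m^3


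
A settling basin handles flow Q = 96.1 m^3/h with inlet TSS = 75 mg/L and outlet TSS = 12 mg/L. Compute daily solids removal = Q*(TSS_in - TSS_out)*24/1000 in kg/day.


Concentration drop: TSS_in - TSS_out = 75 - 12 = 63 mg/L
Hourly solids removed = Q * dTSS = 96.1 m^3/h * 63 mg/L = 6054.3 g/h  (m^3/h * mg/L = g/h)
Daily solids removed = 6054.3 * 24 = 145303.2 g/day
Convert g to kg: 145303.2 / 1000 = 145.3032 kg/day

145.3032 kg/day


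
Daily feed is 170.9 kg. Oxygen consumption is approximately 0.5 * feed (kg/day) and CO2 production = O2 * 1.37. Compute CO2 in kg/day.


O2 = 170.9 * 0.5 = 85.45
CO2 = 85.45 * 1.37 = 117.0665

117.0665 kg/day


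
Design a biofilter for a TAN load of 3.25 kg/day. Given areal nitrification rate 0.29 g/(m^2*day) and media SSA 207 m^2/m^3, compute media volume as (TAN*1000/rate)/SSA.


A = 3.25*1000 / 0.29 = 11206.897 m^2
V = 11206.897 / 207 = 54.1396

54.1396 m^3


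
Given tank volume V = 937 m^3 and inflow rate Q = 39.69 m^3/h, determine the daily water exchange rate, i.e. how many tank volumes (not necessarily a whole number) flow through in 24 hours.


Daily flow volume = 39.69 m^3/h * 24 h = 952.56 m^3/day
Exchanges = daily flow / tank volume = 952.56 / 937 = 1.01661 exchanges/day

1.01661 exchanges/day


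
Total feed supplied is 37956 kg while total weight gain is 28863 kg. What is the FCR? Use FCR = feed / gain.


FCR = feed consumed / weight gained
FCR = 37956 kg / 28863 kg = 1.31504

1.31504


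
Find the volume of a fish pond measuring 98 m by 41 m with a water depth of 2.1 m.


Base area = L * W = 98 * 41 = 4018 m^2
Volume = area * depth = 4018 * 2.1 = 8437.8 m^3

8437.8 m^3


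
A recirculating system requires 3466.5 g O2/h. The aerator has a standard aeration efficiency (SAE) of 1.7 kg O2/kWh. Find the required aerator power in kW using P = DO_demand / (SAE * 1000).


SAE in g O2/kWh = 1.7 * 1000 = 1700 g/kWh
P = DO_demand / SAE_g = 3466.5 / 1700 = 2.03912 kW

2.03912 kW


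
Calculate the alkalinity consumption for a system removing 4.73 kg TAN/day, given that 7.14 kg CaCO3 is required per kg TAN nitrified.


Alkalinity factor: 7.14 kg CaCO3 consumed per kg TAN nitrified
alk = 4.73 kg TAN * 7.14 = 33.7722 kg CaCO3/day

33.7722 kg CaCO3/day


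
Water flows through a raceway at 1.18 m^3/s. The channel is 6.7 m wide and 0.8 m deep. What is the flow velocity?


Cross-sectional area = W * d = 6.7 * 0.8 = 5.36 m^2
Velocity = Q / A = 1.18 / 5.36 = 0.220149 m/s

0.220149 m/s


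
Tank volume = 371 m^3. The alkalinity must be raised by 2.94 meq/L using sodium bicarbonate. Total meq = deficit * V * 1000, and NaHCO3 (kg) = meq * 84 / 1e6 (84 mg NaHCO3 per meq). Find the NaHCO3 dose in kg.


Tank volume in L = 371 m^3 * 1000 = 371000 L
Total meq required = 2.94 meq/L * 371000 L = 1090740 meq
NaHCO3 mass = 1090740 meq * 84 mg/meq / 1e6 = 91.6222 kg

91.6222 kg


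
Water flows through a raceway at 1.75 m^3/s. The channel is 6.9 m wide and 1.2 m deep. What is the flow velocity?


Cross-sectional area = W * d = 6.9 * 1.2 = 8.28 m^2
Velocity = Q / A = 1.75 / 8.28 = 0.211353 m/s

0.211353 m/s


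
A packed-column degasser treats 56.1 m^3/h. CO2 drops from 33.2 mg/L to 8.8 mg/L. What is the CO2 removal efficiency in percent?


CO2_out / CO2_in = 8.8 / 33.2 = 0.26506024
Fraction remaining = 0.26506024
efficiency = (1 - 0.26506024) * 100 = 73.494 %

73.494 %


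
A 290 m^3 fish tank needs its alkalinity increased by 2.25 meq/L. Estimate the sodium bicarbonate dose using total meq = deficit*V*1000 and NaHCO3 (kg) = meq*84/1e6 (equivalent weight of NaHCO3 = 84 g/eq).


Tank volume in L = 290 m^3 * 1000 = 290000 L
Total meq required = 2.25 meq/L * 290000 L = 652500 meq
NaHCO3 mass = 652500 meq * 84 mg/meq / 1e6 = 54.81 kg

54.81 kg


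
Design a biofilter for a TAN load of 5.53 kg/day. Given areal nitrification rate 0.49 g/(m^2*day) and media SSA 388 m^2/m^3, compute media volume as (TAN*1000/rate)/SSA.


A = 5.53*1000 / 0.49 = 11285.714 m^2
V = 11285.714 / 388 = 29.0869

29.0869 m^3


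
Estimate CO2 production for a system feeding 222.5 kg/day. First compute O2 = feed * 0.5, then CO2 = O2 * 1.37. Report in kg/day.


O2 = 222.5 * 0.5 = 111.25
CO2 = 111.25 * 1.37 = 152.4125

152.4125 kg/day


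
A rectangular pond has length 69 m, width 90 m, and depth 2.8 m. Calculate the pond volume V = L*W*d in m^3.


Base area = L * W = 69 * 90 = 6210 m^2
Volume = area * depth = 6210 * 2.8 = 17388 m^3

17388 m^3


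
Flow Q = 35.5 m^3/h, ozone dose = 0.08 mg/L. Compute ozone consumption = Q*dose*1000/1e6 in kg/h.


O3 demand (mg/h) = Q * dose * 1000 = 35.5 * 0.08 * 1000 = 2840 mg/h
Convert mg to kg: 2840 / 1e6 = 0.00284 kg/h

0.00284 kg/h


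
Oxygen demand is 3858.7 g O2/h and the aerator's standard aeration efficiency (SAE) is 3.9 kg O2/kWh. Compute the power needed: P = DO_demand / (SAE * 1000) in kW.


SAE in g O2/kWh = 3.9 * 1000 = 3900 g/kWh
P = DO_demand / SAE_g = 3858.7 / 3900 = 0.98941 kW

0.98941 kW


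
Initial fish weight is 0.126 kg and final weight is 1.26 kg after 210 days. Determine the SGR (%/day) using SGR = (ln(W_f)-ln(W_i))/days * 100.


ln(W_f) = ln(1.26) = 0.23111172
ln(W_i) = ln(0.126) = -2.0714734
ln(W_f) - ln(W_i) = 0.23111172 - -2.0714734 = 2.3025851
SGR = 2.3025851 / 210 * 100 = 1.09647 %/day

1.09647 %/day


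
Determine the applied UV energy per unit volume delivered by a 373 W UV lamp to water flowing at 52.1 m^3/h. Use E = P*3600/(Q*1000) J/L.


Energy delivered per hour = 373 W * 3600 s = 1342800 J/h
Volume treated per hour = 52.1 m^3/h * 1000 = 52100 L/h
dose = 1342800 / 52100 = 25.7735 J/L

25.7735 J/L


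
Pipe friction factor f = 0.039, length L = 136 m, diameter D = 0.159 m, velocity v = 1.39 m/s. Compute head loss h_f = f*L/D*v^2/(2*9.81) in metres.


v^2 = 1.39^2 = 1.9321 m^2/s^2
L/D = 136/0.159 = 855.34591
h_f = f*(L/D)*v^2/(2g) = 0.039 * 855.34591 * 1.9321 / 19.62 = 3.28501 m

3.28501 m


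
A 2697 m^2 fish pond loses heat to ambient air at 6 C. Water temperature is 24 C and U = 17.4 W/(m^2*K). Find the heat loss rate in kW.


Temperature difference dT = 24 - 6 = 18 K
Heat loss (W) = U * A * dT = 17.4 * 2697 * 18 = 844700.4 W
Convert to kW: 844700.4 / 1000 = 844.7004 kW

844.7004 kW


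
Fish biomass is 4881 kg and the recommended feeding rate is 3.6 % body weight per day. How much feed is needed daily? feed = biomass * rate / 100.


Feeding rate fraction = 3.6% / 100 = 0.036
Daily feed = 4881 kg * 0.036 = 175.716 kg/day

175.716 kg/day


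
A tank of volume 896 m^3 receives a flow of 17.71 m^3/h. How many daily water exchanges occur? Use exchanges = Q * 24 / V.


Daily flow volume = 17.71 m^3/h * 24 h = 425.04 m^3/day
Exchanges = daily flow / tank volume = 425.04 / 896 = 0.474375 exchanges/day

0.474375 exchanges/day


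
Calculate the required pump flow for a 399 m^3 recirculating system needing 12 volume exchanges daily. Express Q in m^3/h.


Daily recirculation volume = 399 m^3 * 12 = 4788 m^3/day
Flow rate Q = daily volume / 24 h = 4788 / 24 = 199.5 m^3/h

199.5 m^3/h


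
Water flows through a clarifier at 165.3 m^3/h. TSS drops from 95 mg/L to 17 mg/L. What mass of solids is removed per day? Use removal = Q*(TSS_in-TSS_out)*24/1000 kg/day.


Concentration drop: TSS_in - TSS_out = 95 - 17 = 78 mg/L
Hourly solids removed = Q * dTSS = 165.3 m^3/h * 78 mg/L = 12893.4 g/h  (m^3/h * mg/L = g/h)
Daily solids removed = 12893.4 * 24 = 309441.6 g/day
Convert g to kg: 309441.6 / 1000 = 309.4416 kg/day

309.4416 kg/day


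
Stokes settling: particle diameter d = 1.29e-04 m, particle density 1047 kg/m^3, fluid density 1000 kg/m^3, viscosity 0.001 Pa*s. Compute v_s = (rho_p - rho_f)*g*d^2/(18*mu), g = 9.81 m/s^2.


Density difference: rho_p - rho_f = 1047 - 1000 = 47 kg/m^3
d^2 = (1.29e-04)^2 = 1.6641e-08 m^2
Numerator = (rho_p - rho_f) * g * d^2 = 47 * 9.81 * 1.6641e-08 = 7.6726659e-06
Denominator = 18 * mu = 18 * 0.001 = 0.018
v_s = 7.6726659e-06 / 0.018 = 4.26259e-04 m/s
Check: Re = rho_f * v_s * d / mu = 1000 * 4.26259e-04 * 1.29e-04 / 0.001 = 0.055 < 1, so Stokes' law applies.

4.26259e-04 m/s


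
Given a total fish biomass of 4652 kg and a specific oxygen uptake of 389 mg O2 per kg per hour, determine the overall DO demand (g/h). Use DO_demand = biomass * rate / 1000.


Total O2 consumption (mg/h) = 4652 kg * 389 mg/(kg*h) = 1809628 mg/h
Convert to g/h: 1809628 / 1000 = 1809.628 g/h

1809.628 g/h


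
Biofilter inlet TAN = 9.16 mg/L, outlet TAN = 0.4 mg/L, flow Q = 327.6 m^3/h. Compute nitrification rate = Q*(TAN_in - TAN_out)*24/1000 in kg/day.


Concentration drop: TAN_in - TAN_out = 9.16 - 0.4 = 8.76 mg/L
Hourly TAN removed = Q * dTAN = 327.6 m^3/h * 8.76 mg/L = 2869.776 g/h  (m^3/h * mg/L = g/h)
Daily TAN removed = 2869.776 * 24 = 68874.624 g/day
Convert to kg/day: 68874.624 / 1000 = 68.874624 kg/day

68.874624 kg/day


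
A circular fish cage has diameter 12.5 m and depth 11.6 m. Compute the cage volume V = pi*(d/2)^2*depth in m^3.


r = d/2 = 12.5/2 = 6.25 m
Base area = pi*r^2 = pi*6.25^2 = 122.71846 m^2
Volume = 122.71846 * 11.6 = 1423.53 m^3

1423.53 m^3


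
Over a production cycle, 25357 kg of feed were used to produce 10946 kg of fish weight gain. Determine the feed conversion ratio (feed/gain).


FCR = feed consumed / weight gained
FCR = 25357 kg / 10946 kg = 2.31655

2.31655


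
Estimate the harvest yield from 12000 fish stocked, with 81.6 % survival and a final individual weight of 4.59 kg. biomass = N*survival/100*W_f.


Survivors = 12000 * 81.6/100 = 9792 fish
Harvest biomass = survivors * W_f = 9792 * 4.59 = 44945.28 kg

44945.28 kg


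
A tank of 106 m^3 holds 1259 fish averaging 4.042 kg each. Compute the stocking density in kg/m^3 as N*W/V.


Total biomass = 1259 fish * 4.042 kg = 5088.878 kg
Density = total biomass / volume = 5088.878 / 106 = 48.0083 kg/m^3

48.0083 kg/m^3


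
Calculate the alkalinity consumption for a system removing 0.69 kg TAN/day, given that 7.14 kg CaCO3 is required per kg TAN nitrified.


Alkalinity factor: 7.14 kg CaCO3 consumed per kg TAN nitrified
alk = 0.69 kg TAN * 7.14 = 4.9266 kg CaCO3/day

4.9266 kg CaCO3/day


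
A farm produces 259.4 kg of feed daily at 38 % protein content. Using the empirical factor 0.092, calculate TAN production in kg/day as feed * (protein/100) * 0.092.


Protein in feed = 259.4 * 38/100 = 98.572 kg/day
TAN = protein * 0.092 = 98.572 * 0.092 = 9.068624 kg/day

9.068624 kg/day


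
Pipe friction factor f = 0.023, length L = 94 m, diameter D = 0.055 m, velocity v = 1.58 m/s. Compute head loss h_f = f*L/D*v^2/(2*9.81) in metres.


v^2 = 1.58^2 = 2.4964 m^2/s^2
L/D = 94/0.055 = 1709.0909
h_f = f*(L/D)*v^2/(2g) = 0.023 * 1709.0909 * 2.4964 / 19.62 = 5.00159 m

5.00159 m


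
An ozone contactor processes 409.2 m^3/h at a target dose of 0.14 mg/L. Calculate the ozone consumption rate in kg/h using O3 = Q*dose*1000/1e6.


O3 demand (mg/h) = Q * dose * 1000 = 409.2 * 0.14 * 1000 = 57288 mg/h
Convert mg to kg: 57288 / 1e6 = 0.057288 kg/h

0.057288 kg/h


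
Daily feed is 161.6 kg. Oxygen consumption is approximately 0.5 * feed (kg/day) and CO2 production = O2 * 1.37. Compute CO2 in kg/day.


O2 = 161.6 * 0.5 = 80.8
CO2 = 80.8 * 1.37 = 110.696

110.696 kg/day


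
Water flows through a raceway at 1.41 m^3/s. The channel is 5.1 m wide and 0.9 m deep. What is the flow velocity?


Cross-sectional area = W * d = 5.1 * 0.9 = 4.59 m^2
Velocity = Q / A = 1.41 / 4.59 = 0.30719 m/s

0.30719 m/s


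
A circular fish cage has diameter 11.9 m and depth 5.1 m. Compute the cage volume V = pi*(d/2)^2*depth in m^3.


r = d/2 = 11.9/2 = 5.95 m
Base area = pi*r^2 = pi*5.95^2 = 111.22023 m^2
Volume = 111.22023 * 5.1 = 567.223 m^3

567.223 m^3


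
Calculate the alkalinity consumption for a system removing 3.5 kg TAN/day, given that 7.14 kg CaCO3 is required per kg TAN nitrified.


Alkalinity factor: 7.14 kg CaCO3 consumed per kg TAN nitrified
alk = 3.5 kg TAN * 7.14 = 24.99 kg CaCO3/day

24.99 kg CaCO3/day


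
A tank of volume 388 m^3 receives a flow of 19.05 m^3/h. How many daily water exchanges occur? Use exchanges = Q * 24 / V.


Daily flow volume = 19.05 m^3/h * 24 h = 457.2 m^3/day
Exchanges = daily flow / tank volume = 457.2 / 388 = 1.17835 exchanges/day

1.17835 exchanges/day


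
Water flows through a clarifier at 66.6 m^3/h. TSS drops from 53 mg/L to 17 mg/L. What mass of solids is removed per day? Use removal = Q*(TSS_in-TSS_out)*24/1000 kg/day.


Concentration drop: TSS_in - TSS_out = 53 - 17 = 36 mg/L
Hourly solids removed = Q * dTSS = 66.6 m^3/h * 36 mg/L = 2397.6 g/h  (m^3/h * mg/L = g/h)
Daily solids removed = 2397.6 * 24 = 57542.4 g/day
Convert g to kg: 57542.4 / 1000 = 57.5424 kg/day

57.5424 kg/day


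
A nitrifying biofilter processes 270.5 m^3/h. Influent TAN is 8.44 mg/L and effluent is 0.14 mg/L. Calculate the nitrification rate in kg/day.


Concentration drop: TAN_in - TAN_out = 8.44 - 0.14 = 8.3 mg/L
Hourly TAN removed = Q * dTAN = 270.5 m^3/h * 8.3 mg/L = 2245.15 g/h  (m^3/h * mg/L = g/h)
Daily TAN removed = 2245.15 * 24 = 53883.6 g/day
Convert to kg/day: 53883.6 / 1000 = 53.8836 kg/day

53.8836 kg/day


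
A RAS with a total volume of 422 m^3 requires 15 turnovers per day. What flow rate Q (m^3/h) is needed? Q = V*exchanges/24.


Daily recirculation volume = 422 m^3 * 15 = 6330 m^3/day
Flow rate Q = daily volume / 24 h = 6330 / 24 = 263.75 m^3/h

263.75 m^3/h


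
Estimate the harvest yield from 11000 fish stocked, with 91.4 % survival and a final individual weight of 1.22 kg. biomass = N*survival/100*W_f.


Survivors = 11000 * 91.4/100 = 10054 fish
Harvest biomass = survivors * W_f = 10054 * 1.22 = 12265.88 kg

12265.88 kg


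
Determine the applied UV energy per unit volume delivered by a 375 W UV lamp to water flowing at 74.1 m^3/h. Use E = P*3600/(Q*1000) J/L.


Energy delivered per hour = 375 W * 3600 s = 1350000 J/h
Volume treated per hour = 74.1 m^3/h * 1000 = 74100 L/h
dose = 1350000 / 74100 = 18.2186 J/L

18.2186 J/L


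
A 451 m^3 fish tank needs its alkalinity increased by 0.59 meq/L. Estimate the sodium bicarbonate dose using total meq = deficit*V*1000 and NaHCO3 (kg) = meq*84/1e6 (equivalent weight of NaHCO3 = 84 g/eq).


Tank volume in L = 451 m^3 * 1000 = 451000 L
Total meq required = 0.59 meq/L * 451000 L = 266090 meq
NaHCO3 mass = 266090 meq * 84 mg/meq / 1e6 = 22.3516 kg

22.3516 kg


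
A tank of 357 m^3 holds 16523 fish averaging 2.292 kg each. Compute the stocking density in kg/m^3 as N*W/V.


Total biomass = 16523 fish * 2.292 kg = 37870.716 kg
Density = total biomass / volume = 37870.716 / 357 = 106.08 kg/m^3

106.08 kg/m^3


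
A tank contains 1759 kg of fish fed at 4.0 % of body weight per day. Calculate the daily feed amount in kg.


Feeding rate fraction = 4.0% / 100 = 0.04
Daily feed = 1759 kg * 0.04 = 70.36 kg/day

70.36 kg/day


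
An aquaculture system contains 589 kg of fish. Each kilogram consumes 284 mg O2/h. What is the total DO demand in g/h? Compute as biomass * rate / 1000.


Total O2 consumption (mg/h) = 589 kg * 284 mg/(kg*h) = 167276 mg/h
Convert to g/h: 167276 / 1000 = 167.276 g/h

167.276 g/h


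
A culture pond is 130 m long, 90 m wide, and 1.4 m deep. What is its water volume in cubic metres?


Base area = L * W = 130 * 90 = 11700 m^2
Volume = area * depth = 11700 * 1.4 = 16380 m^3

16380 m^3


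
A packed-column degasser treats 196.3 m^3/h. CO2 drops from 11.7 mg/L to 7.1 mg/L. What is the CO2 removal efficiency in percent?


CO2_out / CO2_in = 7.1 / 11.7 = 0.60683761
Fraction remaining = 0.60683761
efficiency = (1 - 0.60683761) * 100 = 39.3162 %

39.3162 %


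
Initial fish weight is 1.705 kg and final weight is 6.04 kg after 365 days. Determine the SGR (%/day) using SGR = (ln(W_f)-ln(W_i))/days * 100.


ln(W_f) = ln(6.04) = 1.798404
ln(W_i) = ln(1.705) = 0.53356511
ln(W_f) - ln(W_i) = 1.798404 - 0.53356511 = 1.2648389
SGR = 1.2648389 / 365 * 100 = 0.346531 %/day

0.346531 %/day


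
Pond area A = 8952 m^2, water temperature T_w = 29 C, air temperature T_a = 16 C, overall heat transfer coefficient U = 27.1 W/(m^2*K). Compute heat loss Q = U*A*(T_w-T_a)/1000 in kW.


Temperature difference dT = 29 - 16 = 13 K
Heat loss (W) = U * A * dT = 27.1 * 8952 * 13 = 3153789.6 W
Convert to kW: 3153789.6 / 1000 = 3153.7896 kW

3153.7896 kW


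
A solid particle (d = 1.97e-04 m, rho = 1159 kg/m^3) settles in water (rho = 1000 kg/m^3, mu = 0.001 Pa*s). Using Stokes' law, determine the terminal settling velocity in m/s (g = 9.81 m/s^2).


Density difference: rho_p - rho_f = 1159 - 1000 = 159 kg/m^3
d^2 = (1.97e-04)^2 = 3.8809e-08 m^2
Numerator = (rho_p - rho_f) * g * d^2 = 159 * 9.81 * 3.8809e-08 = 6.053389e-05
Denominator = 18 * mu = 18 * 0.001 = 0.018
v_s = 6.053389e-05 / 0.018 = 0.00336299 m/s
Check: Re = rho_f * v_s * d / mu = 1000 * 0.00336299 * 1.97e-04 / 0.001 = 0.663 < 1, so Stokes' law applies.

0.00336299 m/s


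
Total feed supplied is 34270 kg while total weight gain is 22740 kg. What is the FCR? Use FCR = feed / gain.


FCR = feed consumed / weight gained
FCR = 34270 kg / 22740 kg = 1.50704

1.50704
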